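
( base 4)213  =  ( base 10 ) 39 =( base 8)47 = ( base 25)1E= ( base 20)1j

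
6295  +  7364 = 13659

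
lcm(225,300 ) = 900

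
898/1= 898= 898.00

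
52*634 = 32968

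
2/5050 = 1/2525 = 0.00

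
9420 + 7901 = 17321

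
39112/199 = 196 + 108/199 = 196.54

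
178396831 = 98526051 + 79870780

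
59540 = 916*65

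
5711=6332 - 621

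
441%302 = 139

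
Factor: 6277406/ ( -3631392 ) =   -  3138703/1815696 = - 2^( - 4) * 3^( - 5)*191^1*467^ ( - 1 )*16433^1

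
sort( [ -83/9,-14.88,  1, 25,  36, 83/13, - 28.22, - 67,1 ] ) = [ - 67, - 28.22, - 14.88,-83/9,1,1,83/13,25, 36]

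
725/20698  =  725/20698 = 0.04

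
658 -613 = 45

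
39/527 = 39/527 = 0.07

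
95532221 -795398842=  - 699866621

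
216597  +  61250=277847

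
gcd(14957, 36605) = 1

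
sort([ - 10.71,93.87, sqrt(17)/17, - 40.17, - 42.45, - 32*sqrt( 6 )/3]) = [ - 42.45 , - 40.17 , - 32*sqrt(6)/3, - 10.71, sqrt(17)/17,93.87 ]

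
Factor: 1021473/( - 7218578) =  - 2^( - 1) * 3^2 * 113497^1*3609289^( - 1 ) 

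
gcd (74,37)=37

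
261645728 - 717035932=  - 455390204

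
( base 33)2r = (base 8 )135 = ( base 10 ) 93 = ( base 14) 69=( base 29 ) 36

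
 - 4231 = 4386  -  8617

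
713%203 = 104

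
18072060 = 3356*5385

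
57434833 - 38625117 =18809716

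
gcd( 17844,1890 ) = 6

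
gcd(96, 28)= 4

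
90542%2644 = 646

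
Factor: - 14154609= - 3^1*7^1*37^1*18217^1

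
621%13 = 10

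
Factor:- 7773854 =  - 2^1  *11^1 *307^1*1151^1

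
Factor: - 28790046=- 2^1 * 3^3*533149^1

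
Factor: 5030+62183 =67213 =67213^1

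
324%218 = 106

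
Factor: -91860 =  - 2^2 * 3^1*5^1*1531^1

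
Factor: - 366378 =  - 2^1*3^1*227^1*269^1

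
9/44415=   1/4935 = 0.00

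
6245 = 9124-2879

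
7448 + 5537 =12985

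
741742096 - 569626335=172115761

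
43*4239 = 182277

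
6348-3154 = 3194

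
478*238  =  113764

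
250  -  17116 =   -  16866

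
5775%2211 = 1353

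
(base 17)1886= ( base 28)9B3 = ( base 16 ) 1CC7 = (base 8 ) 16307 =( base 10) 7367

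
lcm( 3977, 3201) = 131241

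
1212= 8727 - 7515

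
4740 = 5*948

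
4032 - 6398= -2366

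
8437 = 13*649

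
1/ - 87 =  - 1+86/87 = - 0.01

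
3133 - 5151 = - 2018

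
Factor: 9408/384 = 2^ ( - 1)*7^2=49/2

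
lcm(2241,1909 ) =51543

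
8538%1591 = 583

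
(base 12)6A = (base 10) 82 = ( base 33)2G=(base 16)52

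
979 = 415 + 564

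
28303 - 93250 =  - 64947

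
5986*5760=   34479360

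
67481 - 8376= 59105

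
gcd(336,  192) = 48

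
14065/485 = 29=29.00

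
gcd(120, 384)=24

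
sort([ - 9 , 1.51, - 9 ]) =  [ - 9, - 9 , 1.51 ] 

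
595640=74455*8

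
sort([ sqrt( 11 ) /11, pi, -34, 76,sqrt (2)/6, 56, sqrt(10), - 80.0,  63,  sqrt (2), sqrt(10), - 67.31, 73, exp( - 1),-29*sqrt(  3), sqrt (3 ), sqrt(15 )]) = [ - 80.0,-67.31, - 29*sqrt(3),  -  34, sqrt (2) /6, sqrt( 11) /11,exp(-1), sqrt (2), sqrt(3 ),pi, sqrt(10),sqrt( 10), sqrt( 15),  56,63,73, 76 ]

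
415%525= 415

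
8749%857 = 179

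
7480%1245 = 10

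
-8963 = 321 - 9284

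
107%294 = 107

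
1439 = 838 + 601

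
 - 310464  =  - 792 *392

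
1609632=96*16767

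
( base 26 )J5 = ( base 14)279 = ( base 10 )499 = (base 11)414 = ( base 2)111110011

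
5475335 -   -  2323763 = 7799098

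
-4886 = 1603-6489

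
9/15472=9/15472=0.00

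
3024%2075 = 949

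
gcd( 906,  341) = 1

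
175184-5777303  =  -5602119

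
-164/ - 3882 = 82/1941=0.04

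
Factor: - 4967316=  - 2^2*3^2*31^1* 4451^1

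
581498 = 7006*83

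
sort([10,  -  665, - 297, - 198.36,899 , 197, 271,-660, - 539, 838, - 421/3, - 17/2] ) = [ - 665, - 660, - 539,  -  297, - 198.36, - 421/3, - 17/2,10,197, 271,838,  899 ] 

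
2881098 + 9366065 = 12247163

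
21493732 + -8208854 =13284878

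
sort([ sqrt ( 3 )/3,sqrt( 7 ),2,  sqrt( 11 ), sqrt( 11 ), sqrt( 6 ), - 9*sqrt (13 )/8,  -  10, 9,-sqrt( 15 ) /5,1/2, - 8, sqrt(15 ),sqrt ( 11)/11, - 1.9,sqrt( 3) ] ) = [ - 10, - 8 , - 9*sqrt(13)/8,-1.9, - sqrt(15 ) /5 , sqrt(11 )/11,1/2, sqrt ( 3)/3, sqrt ( 3 ),  2,sqrt( 6 ),sqrt( 7 ), sqrt( 11),sqrt (11 ),sqrt (15 ),9] 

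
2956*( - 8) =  - 23648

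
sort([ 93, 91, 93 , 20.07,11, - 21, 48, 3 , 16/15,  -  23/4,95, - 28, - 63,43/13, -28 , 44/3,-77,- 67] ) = [ - 77, - 67, - 63, - 28,-28 , -21 , - 23/4,16/15, 3,  43/13, 11, 44/3, 20.07, 48, 91,93, 93, 95]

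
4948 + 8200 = 13148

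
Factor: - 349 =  - 349^1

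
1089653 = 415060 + 674593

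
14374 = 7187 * 2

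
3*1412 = 4236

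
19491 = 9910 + 9581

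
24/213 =8/71= 0.11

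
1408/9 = 1408/9 = 156.44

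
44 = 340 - 296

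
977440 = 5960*164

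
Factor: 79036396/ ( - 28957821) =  -2^2 * 3^( - 1)*137^1*233^1 * 313^( - 1) *619^1*30839^(-1 ) 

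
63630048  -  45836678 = 17793370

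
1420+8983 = 10403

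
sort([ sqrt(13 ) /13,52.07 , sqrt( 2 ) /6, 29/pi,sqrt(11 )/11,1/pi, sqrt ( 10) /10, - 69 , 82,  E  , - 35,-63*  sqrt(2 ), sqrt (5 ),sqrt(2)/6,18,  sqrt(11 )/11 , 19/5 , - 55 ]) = [ - 63*sqrt( 2 ), - 69, -55, - 35,sqrt( 2) /6,sqrt(2 ) /6 , sqrt ( 13 ) /13,sqrt( 11 ) /11,sqrt( 11)/11, sqrt(10 ) /10, 1/pi, sqrt(5), E , 19/5,29/pi,18,52.07,82 ]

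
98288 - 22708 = 75580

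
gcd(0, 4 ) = 4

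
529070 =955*554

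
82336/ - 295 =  - 82336/295 = -  279.11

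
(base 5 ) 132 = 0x2a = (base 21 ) 20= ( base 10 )42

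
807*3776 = 3047232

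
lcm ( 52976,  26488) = 52976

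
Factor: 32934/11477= 2^1*3^1*11^1 * 23^(  -  1 )=66/23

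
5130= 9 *570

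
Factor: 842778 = 2^1*3^3* 15607^1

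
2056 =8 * 257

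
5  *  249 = 1245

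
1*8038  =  8038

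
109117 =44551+64566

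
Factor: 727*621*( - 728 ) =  - 328667976 = - 2^3*3^3 * 7^1*13^1*23^1 * 727^1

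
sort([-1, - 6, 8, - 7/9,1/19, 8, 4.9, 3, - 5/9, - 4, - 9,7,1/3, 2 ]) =[ -9, - 6, - 4, - 1,-7/9, -5/9,1/19, 1/3, 2, 3,  4.9,7,8, 8]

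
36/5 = 7 + 1/5=7.20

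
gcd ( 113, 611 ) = 1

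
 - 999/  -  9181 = 999/9181 = 0.11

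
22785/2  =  22785/2 = 11392.50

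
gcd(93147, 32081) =1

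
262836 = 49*5364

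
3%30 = 3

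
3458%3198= 260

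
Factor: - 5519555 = -5^1*1103911^1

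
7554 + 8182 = 15736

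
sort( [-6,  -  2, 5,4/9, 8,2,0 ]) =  [ - 6, - 2,0, 4/9,2,5, 8 ] 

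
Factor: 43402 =2^1*21701^1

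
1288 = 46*28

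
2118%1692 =426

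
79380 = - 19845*(- 4) 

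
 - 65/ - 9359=65/9359 = 0.01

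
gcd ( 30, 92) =2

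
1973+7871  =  9844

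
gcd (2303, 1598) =47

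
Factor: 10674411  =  3^1*11^1*323467^1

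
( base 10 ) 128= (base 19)6E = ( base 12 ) A8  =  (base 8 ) 200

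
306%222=84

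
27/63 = 3/7 = 0.43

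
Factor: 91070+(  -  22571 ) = 68499 = 3^3*43^1*59^1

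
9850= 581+9269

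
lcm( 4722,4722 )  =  4722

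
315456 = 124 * 2544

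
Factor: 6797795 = 5^1*139^1*9781^1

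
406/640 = 203/320 = 0.63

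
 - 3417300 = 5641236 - 9058536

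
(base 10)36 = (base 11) 33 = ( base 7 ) 51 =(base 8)44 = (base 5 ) 121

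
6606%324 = 126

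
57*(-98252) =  - 5600364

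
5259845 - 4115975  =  1143870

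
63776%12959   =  11940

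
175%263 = 175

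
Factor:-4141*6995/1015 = -5793259/203 = - 7^( - 1 )*29^(-1)*41^1*101^1 * 1399^1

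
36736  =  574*64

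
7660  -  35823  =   - 28163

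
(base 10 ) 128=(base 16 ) 80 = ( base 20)68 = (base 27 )4k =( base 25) 53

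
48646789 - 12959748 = 35687041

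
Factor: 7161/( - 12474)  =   - 2^ ( - 1)*3^( - 3)*31^1 = - 31/54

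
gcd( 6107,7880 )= 197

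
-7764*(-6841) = 53113524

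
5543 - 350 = 5193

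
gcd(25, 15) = 5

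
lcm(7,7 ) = 7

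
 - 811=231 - 1042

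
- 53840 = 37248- 91088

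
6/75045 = 2/25015 = 0.00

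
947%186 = 17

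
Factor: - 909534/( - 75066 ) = 17^1*37^1*241^1*12511^( - 1) = 151589/12511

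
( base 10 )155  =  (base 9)182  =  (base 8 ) 233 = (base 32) 4r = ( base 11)131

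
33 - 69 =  -36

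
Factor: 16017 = 3^1*19^1*281^1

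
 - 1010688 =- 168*6016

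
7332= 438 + 6894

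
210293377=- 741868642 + 952162019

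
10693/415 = 25+318/415  =  25.77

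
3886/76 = 1943/38= 51.13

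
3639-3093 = 546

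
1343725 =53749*25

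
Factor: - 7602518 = -2^1*7^1*11^1 * 49367^1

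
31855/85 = 6371/17 = 374.76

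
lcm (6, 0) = 0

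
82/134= 41/67 = 0.61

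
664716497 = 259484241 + 405232256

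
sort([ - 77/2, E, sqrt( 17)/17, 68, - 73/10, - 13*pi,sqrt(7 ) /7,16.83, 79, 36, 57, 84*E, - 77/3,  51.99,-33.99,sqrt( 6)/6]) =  [-13 * pi,-77/2,-33.99,-77/3 , - 73/10,sqrt( 17 )/17, sqrt( 7) /7,sqrt( 6 )/6,E, 16.83,36,51.99,  57,68, 79, 84*E ]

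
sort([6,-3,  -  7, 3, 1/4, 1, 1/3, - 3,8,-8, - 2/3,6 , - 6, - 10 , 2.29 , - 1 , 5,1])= [ - 10, - 8, - 7,-6, - 3 , - 3, - 1,-2/3, 1/4, 1/3, 1,1,2.29, 3 , 5,  6,6, 8]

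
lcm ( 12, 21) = 84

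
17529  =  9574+7955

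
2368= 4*592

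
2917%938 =103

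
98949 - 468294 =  - 369345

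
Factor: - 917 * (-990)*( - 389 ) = -2^1* 3^2 * 5^1 * 7^1*11^1*131^1 * 389^1 = - 353145870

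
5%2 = 1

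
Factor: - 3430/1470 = -3^ ( - 1) * 7^1 = - 7/3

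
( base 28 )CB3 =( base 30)ANT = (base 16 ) 25F7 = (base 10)9719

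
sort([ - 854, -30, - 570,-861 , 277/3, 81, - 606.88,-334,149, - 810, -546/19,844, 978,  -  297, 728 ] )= [-861, - 854,-810, - 606.88, - 570, - 334, - 297, - 30,-546/19,81,277/3,149,728, 844,978]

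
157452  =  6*26242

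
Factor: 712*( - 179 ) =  - 127448= - 2^3*89^1*179^1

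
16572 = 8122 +8450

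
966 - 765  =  201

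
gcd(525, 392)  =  7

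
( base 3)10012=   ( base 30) 2q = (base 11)79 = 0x56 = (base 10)86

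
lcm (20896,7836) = 62688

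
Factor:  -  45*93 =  - 4185 = -3^3*5^1*31^1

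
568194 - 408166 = 160028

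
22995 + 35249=58244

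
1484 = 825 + 659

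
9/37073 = 9/37073 = 0.00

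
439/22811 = 439/22811 = 0.02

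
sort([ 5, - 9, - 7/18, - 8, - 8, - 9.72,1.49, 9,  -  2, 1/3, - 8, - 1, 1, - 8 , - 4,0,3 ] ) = [ - 9.72 , - 9, -8,  -  8,-8, - 8, - 4 ,  -  2,-1, - 7/18,0,  1/3, 1,1.49 , 3,5, 9] 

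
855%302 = 251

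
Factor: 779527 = 7^1*193^1*577^1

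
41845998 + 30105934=71951932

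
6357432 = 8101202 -1743770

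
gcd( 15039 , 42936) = 3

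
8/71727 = 8/71727 =0.00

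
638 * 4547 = 2900986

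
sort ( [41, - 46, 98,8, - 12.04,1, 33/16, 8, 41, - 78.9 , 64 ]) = [ - 78.9, - 46, - 12.04, 1,33/16,8, 8, 41, 41,64, 98]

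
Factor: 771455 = 5^1*154291^1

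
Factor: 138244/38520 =2^ ( -1) * 3^( - 2)*5^(-1 )* 17^1 * 19^1 = 323/90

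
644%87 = 35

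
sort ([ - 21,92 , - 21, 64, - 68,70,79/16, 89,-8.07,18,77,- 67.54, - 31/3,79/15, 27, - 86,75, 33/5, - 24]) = [ - 86, - 68 , - 67.54,  -  24, - 21, - 21, - 31/3,- 8.07, 79/16,79/15, 33/5, 18, 27,64, 70, 75,77, 89, 92 ]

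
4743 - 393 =4350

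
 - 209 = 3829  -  4038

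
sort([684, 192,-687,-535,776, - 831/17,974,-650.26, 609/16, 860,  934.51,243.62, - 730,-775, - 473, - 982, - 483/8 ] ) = [-982,-775,-730,  -  687, - 650.26, - 535,- 473 , - 483/8, - 831/17,609/16,  192, 243.62, 684, 776,860,934.51,974 ] 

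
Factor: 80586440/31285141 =2^3*5^1 * 11^1*1601^( - 1)*19541^( - 1)*183151^1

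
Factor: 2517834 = 2^1*3^1*11^1*38149^1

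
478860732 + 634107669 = 1112968401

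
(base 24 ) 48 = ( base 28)3k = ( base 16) 68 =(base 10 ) 104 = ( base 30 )3e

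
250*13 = 3250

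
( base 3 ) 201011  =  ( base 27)j4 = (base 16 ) 205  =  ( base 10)517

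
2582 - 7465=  - 4883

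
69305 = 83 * 835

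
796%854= 796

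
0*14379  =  0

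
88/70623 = 88/70623 =0.00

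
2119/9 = 2119/9 = 235.44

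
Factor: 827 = 827^1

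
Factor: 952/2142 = 4/9 = 2^2 * 3^( - 2)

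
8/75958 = 4/37979 = 0.00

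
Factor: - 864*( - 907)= 2^5 * 3^3*907^1 = 783648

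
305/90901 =305/90901 = 0.00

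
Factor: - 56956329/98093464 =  - 2^( - 3) *3^2 * 7^( - 1)*239^1*1031^( - 1)*1699^( - 1 )*26479^1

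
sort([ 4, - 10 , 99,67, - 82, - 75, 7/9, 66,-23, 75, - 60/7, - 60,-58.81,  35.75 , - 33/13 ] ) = [-82, - 75, - 60,-58.81, - 23, - 10, - 60/7, - 33/13 , 7/9,4,  35.75,66,  67, 75,99]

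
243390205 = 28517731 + 214872474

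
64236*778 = 49975608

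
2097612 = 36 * 58267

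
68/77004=17/19251 = 0.00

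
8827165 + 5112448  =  13939613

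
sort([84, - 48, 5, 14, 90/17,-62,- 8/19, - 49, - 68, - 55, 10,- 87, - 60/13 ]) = [ - 87, - 68, - 62, - 55, - 49, - 48,  -  60/13,-8/19, 5, 90/17, 10,14, 84]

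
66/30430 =33/15215 = 0.00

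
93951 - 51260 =42691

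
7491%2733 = 2025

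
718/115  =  718/115 =6.24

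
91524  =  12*7627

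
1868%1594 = 274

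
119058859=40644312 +78414547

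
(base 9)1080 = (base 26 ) 14L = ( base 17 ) 2D2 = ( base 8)1441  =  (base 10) 801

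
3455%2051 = 1404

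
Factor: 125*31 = 5^3*31^1=3875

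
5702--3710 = 9412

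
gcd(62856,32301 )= 873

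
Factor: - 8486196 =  - 2^2*3^1*17^2*2447^1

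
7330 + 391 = 7721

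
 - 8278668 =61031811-69310479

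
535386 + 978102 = 1513488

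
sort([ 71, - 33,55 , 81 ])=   [ -33,  55,  71, 81]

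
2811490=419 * 6710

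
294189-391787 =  - 97598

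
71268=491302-420034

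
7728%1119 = 1014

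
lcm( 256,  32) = 256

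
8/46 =4/23 =0.17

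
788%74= 48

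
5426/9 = 602 + 8/9 = 602.89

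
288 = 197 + 91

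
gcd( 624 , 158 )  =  2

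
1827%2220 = 1827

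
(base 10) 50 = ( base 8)62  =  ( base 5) 200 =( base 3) 1212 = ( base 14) 38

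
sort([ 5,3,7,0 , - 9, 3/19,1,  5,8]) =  [- 9, 0,3/19,1,3,5,5,7,8]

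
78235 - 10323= 67912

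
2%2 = 0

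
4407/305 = 4407/305 =14.45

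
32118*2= 64236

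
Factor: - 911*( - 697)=17^1*41^1 * 911^1 = 634967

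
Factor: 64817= 64817^1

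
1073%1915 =1073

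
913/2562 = 913/2562 = 0.36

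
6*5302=31812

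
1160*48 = 55680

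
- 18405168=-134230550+115825382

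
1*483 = 483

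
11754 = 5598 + 6156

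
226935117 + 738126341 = 965061458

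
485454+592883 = 1078337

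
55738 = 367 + 55371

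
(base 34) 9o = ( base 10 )330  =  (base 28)bm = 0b101001010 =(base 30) b0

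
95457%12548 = 7621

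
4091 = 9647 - 5556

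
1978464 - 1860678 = 117786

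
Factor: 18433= 18433^1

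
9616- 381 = 9235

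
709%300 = 109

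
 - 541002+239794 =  - 301208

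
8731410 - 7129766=1601644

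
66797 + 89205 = 156002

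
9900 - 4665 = 5235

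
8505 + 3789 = 12294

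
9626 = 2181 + 7445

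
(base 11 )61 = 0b1000011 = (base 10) 67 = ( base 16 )43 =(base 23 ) 2L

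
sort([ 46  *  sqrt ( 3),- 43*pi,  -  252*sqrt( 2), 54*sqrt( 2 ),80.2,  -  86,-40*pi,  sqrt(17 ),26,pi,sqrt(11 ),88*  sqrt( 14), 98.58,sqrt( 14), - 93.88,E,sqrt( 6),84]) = [-252*sqrt( 2), - 43*pi , - 40*pi, - 93.88,- 86,sqrt(6),E, pi,sqrt( 11),sqrt( 14), sqrt(17 ),26, 54*sqrt( 2 ),46*sqrt( 3),80.2, 84, 98.58,88*sqrt( 14 )]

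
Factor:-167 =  -167^1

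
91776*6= 550656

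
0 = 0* 2461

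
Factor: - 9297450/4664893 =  - 2^1*3^3*5^2 * 71^1*97^1*233^ ( - 1)* 20021^( - 1)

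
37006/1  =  37006 = 37006.00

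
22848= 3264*7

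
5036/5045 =5036/5045 = 1.00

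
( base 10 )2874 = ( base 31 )2UM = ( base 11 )2183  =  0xB3A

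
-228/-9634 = 114/4817 = 0.02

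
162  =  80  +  82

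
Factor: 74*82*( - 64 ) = -2^8*37^1*41^1 = -388352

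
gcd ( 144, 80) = 16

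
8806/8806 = 1 =1.00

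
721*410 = 295610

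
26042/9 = 2893  +  5/9= 2893.56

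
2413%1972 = 441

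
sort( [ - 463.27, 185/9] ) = [ - 463.27 , 185/9] 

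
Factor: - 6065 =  - 5^1*1213^1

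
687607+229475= 917082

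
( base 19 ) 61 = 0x73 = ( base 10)115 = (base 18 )67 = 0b1110011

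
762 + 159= 921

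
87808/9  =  87808/9 = 9756.44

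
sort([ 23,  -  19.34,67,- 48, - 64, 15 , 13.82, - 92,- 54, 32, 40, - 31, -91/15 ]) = [ - 92, - 64,-54, - 48, - 31, - 19.34, - 91/15, 13.82,15,23, 32, 40, 67 ]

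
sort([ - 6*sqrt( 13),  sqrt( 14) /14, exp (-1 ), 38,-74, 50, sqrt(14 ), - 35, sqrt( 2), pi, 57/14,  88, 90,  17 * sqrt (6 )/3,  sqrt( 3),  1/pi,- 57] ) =[ - 74,-57  , - 35, - 6 * sqrt (13), sqrt(14 )/14,  1/pi,exp( - 1 ),  sqrt ( 2 ),  sqrt( 3 ),pi,sqrt (14), 57/14, 17*sqrt(6)/3, 38,50,88,  90] 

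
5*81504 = 407520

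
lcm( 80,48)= 240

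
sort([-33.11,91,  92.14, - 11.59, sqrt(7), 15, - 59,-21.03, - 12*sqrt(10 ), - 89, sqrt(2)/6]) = [ - 89, - 59, - 12*sqrt(10), -33.11, - 21.03,  -  11.59,sqrt(2)/6 , sqrt( 7), 15,91,92.14 ]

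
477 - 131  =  346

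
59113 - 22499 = 36614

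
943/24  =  943/24 = 39.29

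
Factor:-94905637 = -1279^1*74203^1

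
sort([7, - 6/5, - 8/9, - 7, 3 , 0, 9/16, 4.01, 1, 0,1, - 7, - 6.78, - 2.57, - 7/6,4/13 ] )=[  -  7, - 7, - 6.78,  -  2.57, - 6/5 ,-7/6, - 8/9, 0,0,4/13, 9/16 , 1,1, 3,4.01, 7] 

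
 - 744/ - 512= 93/64  =  1.45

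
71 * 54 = 3834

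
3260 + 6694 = 9954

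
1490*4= 5960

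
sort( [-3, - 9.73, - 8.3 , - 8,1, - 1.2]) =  [ - 9.73, - 8.3, - 8 , - 3,-1.2, 1]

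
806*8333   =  6716398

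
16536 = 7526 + 9010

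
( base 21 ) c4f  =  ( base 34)4MJ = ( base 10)5391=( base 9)7350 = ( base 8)12417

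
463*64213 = 29730619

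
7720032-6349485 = 1370547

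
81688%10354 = 9210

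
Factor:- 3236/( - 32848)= 809/8212 = 2^( - 2)*809^1*2053^ ( - 1)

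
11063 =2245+8818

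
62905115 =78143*805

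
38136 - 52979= - 14843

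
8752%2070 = 472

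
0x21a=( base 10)538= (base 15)25D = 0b1000011010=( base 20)16I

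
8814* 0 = 0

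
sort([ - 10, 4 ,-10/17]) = [ - 10, - 10/17,4]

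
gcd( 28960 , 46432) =32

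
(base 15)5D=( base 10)88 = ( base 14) 64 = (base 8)130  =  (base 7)154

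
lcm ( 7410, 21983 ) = 659490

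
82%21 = 19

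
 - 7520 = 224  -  7744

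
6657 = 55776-49119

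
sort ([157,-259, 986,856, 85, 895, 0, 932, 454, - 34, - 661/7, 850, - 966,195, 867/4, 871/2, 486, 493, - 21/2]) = [ - 966, - 259,-661/7, - 34, - 21/2, 0, 85 , 157, 195, 867/4, 871/2, 454, 486, 493, 850 , 856,895, 932,986] 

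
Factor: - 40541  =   - 71^1*571^1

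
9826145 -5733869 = 4092276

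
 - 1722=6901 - 8623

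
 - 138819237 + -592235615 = - 731054852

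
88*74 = 6512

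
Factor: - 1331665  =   - 5^1*266333^1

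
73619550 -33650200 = 39969350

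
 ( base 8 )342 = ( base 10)226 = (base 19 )BH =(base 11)196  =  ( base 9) 271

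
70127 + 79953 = 150080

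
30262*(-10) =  - 302620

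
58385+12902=71287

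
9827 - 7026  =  2801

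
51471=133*387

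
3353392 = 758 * 4424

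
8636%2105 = 216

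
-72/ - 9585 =8/1065 = 0.01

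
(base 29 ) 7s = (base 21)b0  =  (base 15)106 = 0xE7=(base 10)231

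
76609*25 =1915225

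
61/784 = 61/784 = 0.08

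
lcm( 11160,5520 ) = 513360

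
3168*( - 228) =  - 722304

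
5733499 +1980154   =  7713653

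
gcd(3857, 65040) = 1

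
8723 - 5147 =3576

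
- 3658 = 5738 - 9396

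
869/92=869/92  =  9.45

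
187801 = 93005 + 94796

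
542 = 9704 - 9162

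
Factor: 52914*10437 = 2^1*3^2 * 7^2*71^1*8819^1  =  552263418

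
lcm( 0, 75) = 0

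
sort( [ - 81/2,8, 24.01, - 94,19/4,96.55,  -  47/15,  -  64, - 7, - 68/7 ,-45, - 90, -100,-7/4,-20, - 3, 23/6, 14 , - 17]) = [ - 100, - 94,  -  90, - 64, - 45, - 81/2, - 20,  -  17 , - 68/7, - 7, - 47/15, - 3, - 7/4,23/6, 19/4 , 8,14,24.01, 96.55]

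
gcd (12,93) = 3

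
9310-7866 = 1444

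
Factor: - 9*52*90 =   -  42120 = -2^3 * 3^4*5^1*13^1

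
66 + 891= 957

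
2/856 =1/428  =  0.00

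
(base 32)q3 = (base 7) 2302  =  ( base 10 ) 835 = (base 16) 343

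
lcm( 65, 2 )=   130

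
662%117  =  77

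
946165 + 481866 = 1428031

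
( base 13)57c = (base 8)1664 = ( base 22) 1l2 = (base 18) 2gc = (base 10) 948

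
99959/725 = 137 + 634/725 = 137.87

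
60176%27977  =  4222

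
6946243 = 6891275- - 54968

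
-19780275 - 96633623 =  - 116413898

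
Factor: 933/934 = 2^ ( - 1 )*3^1*311^1*467^ (  -  1)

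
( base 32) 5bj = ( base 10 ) 5491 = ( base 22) B7D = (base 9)7471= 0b1010101110011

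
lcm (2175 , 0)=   0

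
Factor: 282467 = 43^1 * 6569^1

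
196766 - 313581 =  - 116815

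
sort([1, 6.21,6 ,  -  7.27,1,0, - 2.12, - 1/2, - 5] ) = [ - 7.27, - 5, - 2.12,- 1/2,0, 1, 1,6,6.21 ]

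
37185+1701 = 38886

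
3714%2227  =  1487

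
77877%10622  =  3523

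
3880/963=3880/963 = 4.03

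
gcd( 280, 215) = 5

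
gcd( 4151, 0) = 4151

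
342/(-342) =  - 1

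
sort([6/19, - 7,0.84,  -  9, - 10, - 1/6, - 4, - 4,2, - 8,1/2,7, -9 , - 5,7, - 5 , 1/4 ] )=[ - 10,-9, - 9, - 8, - 7, - 5, - 5, - 4, -4, - 1/6 , 1/4,6/19,1/2, 0.84 , 2,7,7 ] 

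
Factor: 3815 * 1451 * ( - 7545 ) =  - 3^1*5^2 * 7^1 * 109^1 * 503^1*1451^1 = - 41765837925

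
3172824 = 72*44067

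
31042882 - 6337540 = 24705342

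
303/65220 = 101/21740 = 0.00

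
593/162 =593/162 = 3.66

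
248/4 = 62=62.00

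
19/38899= 19/38899 = 0.00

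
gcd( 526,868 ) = 2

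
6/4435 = 6/4435 = 0.00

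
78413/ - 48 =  - 78413/48 = - 1633.60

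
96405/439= 96405/439 = 219.60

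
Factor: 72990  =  2^1*3^2*5^1 * 811^1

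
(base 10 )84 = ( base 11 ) 77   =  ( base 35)2e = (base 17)4g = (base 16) 54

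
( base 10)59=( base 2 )111011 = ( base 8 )73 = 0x3B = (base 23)2d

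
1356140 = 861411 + 494729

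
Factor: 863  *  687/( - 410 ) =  - 592881/410 = - 2^( - 1) * 3^1*5^( - 1 ) * 41^(- 1)*229^1*863^1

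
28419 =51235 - 22816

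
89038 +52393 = 141431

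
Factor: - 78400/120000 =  - 3^( - 1 ) * 5^( - 2 ) * 7^2 = - 49/75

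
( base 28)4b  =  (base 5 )443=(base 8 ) 173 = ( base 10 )123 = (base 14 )8b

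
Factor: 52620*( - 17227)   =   - 2^2 * 3^1 * 5^1*7^1*23^1*107^1*877^1 = -906484740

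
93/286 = 93/286 = 0.33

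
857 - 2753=-1896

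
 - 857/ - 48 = 17 + 41/48=17.85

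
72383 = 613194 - 540811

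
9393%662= 125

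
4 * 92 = 368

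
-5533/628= - 5533/628 = - 8.81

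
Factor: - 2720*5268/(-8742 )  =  2388160/1457 = 2^6 *5^1*17^1*31^(- 1 ) * 47^(-1) * 439^1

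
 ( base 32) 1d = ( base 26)1j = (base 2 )101101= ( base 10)45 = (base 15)30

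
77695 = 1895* 41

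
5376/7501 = 5376/7501 = 0.72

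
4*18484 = 73936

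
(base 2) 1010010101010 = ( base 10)5290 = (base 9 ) 7227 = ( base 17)1153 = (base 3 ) 21020221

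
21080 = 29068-7988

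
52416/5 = 10483+1/5=   10483.20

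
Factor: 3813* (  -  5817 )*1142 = - 25329812382=-2^1*3^2* 7^1*31^1*41^1*277^1*571^1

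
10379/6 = 10379/6=1729.83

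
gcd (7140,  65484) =204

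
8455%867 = 652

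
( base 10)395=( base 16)18B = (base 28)E3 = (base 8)613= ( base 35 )ba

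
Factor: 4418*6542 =28902556 = 2^2*47^2*3271^1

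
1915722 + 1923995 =3839717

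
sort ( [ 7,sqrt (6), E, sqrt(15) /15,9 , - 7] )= [ - 7 , sqrt( 15) /15,sqrt(6),E, 7, 9 ]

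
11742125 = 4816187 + 6925938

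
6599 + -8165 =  - 1566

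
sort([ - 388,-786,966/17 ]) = [ - 786, - 388, 966/17 ] 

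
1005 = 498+507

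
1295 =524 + 771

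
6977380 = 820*8509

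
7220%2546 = 2128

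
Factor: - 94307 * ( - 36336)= 3426739152 = 2^4 *3^1* 757^1*94307^1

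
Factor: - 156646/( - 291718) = 167/311 = 167^1*311^( - 1)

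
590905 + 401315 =992220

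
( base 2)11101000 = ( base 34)6s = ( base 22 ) AC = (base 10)232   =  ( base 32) 78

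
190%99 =91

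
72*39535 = 2846520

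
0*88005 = 0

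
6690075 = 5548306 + 1141769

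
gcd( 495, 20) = 5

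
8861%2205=41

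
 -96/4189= - 96/4189  =  -0.02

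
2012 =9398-7386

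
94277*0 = 0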